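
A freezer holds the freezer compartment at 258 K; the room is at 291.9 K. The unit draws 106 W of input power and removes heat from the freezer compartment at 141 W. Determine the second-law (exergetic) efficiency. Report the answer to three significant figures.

0.175

COP_actual = Q̇_C/Ẇ = 141.0/106.0 = 1.330.
The reservoir spacing is ΔT = 291.9 − 258 = 33.90 K.
COP_Carnot = T_C/ΔT = 258.00/33.90 = 7.611.
η_II = COP_actual/COP_Carnot = 1.330/7.611 = 0.1748.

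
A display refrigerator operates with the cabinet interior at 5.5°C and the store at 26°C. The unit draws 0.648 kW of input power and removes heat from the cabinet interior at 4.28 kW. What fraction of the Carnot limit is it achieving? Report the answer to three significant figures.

0.486

COP_actual = Q̇_C/Ẇ = 4.280/0.6480 = 6.605.
In absolute terms T_C = 278.65 K and T_H = 299.15 K, so ΔT = 20.50 K.
COP_Carnot = T_C/ΔT = 278.65/20.50 = 13.59.
η_II = COP_actual/COP_Carnot = 6.605/13.59 = 0.4859.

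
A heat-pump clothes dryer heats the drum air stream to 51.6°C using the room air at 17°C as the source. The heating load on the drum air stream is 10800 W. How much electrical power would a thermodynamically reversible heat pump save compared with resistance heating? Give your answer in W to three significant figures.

9650 W

In absolute terms T_C = 290.15 K and T_H = 324.75 K, so ΔT = 34.60 K.
COP_Carnot = T_H/ΔT = 324.75/34.60 = 9.386.
Resistance heating needs Ẇ_res = Q̇_H = 10800 W; the reversible heat pump needs only Ẇ_hp = Q̇_H/COP = 1151 W.
Saving = 10800 − 1151 = 9649 W.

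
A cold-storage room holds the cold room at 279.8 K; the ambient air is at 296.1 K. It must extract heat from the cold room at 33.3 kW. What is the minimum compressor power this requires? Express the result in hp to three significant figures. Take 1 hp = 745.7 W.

2.60 hp

The reservoir spacing is ΔT = 296.1 − 279.8 = 16.30 K.
COP_Carnot = T_C/ΔT = 279.80/16.30 = 17.17.
Ẇ_min = Q̇/COP_Carnot = 33.30/17.17 = 1.940 kW = 2.601 hp.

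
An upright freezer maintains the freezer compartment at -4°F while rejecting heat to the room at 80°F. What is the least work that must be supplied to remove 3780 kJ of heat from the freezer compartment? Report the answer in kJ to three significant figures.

In absolute terms T_C = 253.15 K and T_H = 299.82 K, so ΔT = 46.67 K.
The reversible limit is COP_R = T_C/ΔT = 5.425, so W_min = Q_C/COP = Q_C·ΔT/T_C.
W_min = 3780 × 46.67/253.15 = 696.8 kJ.

697 kJ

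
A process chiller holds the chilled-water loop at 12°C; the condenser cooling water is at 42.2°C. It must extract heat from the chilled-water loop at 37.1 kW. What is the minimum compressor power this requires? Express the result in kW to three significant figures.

In absolute terms T_C = 285.15 K and T_H = 315.35 K, so ΔT = 30.20 K.
COP_Carnot = T_C/ΔT = 285.15/30.20 = 9.442.
Ẇ_min = Q̇/COP_Carnot = 37.10/9.442 = 3.929 kW.

3.93 kW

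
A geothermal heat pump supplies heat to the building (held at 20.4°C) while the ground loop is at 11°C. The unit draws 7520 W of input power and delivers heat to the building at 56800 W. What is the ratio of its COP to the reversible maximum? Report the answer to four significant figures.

COP_actual = Q̇_H/Ẇ = 56800/7520 = 7.553.
In absolute terms T_C = 284.15 K and T_H = 293.55 K, so ΔT = 9.400 K.
COP_Carnot = T_H/ΔT = 293.55/9.400 = 31.23.
η_II = COP_actual/COP_Carnot = 7.553/31.23 = 0.2419.

0.2419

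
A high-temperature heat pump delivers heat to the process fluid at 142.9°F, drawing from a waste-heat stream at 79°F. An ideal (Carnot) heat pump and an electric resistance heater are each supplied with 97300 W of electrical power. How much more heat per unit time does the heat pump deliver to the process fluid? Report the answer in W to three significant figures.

820000 W

In absolute terms T_C = 299.26 K and T_H = 334.76 K, so ΔT = 35.50 K.
COP_Carnot = T_H/ΔT = 334.76/35.50 = 9.430.
The heat pump delivers Q̇_H = COP × Ẇ = 917500 W; the resistance heater delivers Ẇ = 97300 W.
Extra = (COP − 1)·Ẇ = 820200 W.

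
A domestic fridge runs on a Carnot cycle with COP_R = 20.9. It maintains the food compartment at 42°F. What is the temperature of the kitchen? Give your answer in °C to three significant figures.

18.9 °C

COP_R = T_C/(T_H − T_C) gives T_H − T_C = T_C/COP.
With T_C = 278.71 K, T_H = 278.71 × (1 + 1/20.9) = 292.04 K.
Converting, 292.04 K = 18.89°C.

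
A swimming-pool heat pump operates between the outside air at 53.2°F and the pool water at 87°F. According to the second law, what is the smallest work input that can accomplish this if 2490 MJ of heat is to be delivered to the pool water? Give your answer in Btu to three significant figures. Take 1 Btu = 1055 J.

146000 Btu

In absolute terms T_C = 284.93 K and T_H = 303.71 K, so ΔT = 18.78 K.
The reversible limit is COP_HP = T_H/ΔT = 16.17, so W_min = Q_H/COP = Q_H·ΔT/T_H.
W_min = 2490 × 18.78/303.71 = 154.0 MJ = 145900 Btu.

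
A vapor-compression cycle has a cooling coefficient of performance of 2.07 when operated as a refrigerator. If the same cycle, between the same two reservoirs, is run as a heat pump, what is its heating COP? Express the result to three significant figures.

3.07

The first law on one cycle gives Q_H = Q_C + W, so Q_H/W = Q_C/W + 1.
COP_HP = COP_R + 1 = 2.07 + 1 = 3.07.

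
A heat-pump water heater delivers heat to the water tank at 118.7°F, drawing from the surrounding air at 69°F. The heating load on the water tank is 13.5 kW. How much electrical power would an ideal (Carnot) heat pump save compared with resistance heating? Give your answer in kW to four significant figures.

12.34 kW

In absolute terms T_C = 293.71 K and T_H = 321.32 K, so ΔT = 27.61 K.
COP_Carnot = T_H/ΔT = 321.32/27.61 = 11.64.
Resistance heating needs Ẇ_res = Q̇_H = 13.50 kW; the reversible heat pump needs only Ẇ_hp = Q̇_H/COP = 1.160 kW.
Saving = 13.50 − 1.160 = 12.34 kW.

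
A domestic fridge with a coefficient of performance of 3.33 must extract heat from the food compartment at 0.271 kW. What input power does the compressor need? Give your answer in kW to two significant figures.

0.081 kW

Ẇ = Q̇_C/COP = 0.2710/3.33 = 0.08138 kW.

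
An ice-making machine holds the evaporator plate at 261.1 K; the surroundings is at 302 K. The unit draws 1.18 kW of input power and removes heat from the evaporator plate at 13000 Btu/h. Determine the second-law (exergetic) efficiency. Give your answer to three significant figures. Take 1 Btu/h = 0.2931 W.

Converting, Q̇_C = 13000 Btu/h = 3.810 kW, so COP_actual = Q̇_C/Ẇ = 3.810/1.180 = 3.229.
The reservoir spacing is ΔT = 302 − 261.1 = 40.90 K.
COP_Carnot = T_C/ΔT = 261.10/40.90 = 6.384.
η_II = COP_actual/COP_Carnot = 3.229/6.384 = 0.5058.

0.506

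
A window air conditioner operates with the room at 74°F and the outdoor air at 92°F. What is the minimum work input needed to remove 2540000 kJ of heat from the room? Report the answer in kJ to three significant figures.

85700 kJ

In absolute terms T_C = 296.48 K and T_H = 306.48 K, so ΔT = 10.00 K.
The reversible limit is COP_R = T_C/ΔT = 29.65, so W_min = Q_C/COP = Q_C·ΔT/T_C.
W_min = 2540000 × 10.00/296.48 = 85670 kJ.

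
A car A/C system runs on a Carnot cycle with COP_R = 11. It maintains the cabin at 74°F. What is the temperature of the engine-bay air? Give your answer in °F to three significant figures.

123 °F

COP_R = T_C/(T_H − T_C) gives T_H − T_C = T_C/COP.
With T_C = 296.48 K, T_H = 296.48 × (1 + 1/11) = 323.44 K.
Converting, 323.44 K = 122.52°F.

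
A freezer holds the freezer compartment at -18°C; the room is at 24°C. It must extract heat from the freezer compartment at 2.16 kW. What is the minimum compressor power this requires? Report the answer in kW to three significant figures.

0.356 kW

In absolute terms T_C = 255.15 K and T_H = 297.15 K, so ΔT = 42.00 K.
COP_Carnot = T_C/ΔT = 255.15/42.00 = 6.075.
Ẇ_min = Q̇/COP_Carnot = 2.160/6.075 = 0.3556 kW.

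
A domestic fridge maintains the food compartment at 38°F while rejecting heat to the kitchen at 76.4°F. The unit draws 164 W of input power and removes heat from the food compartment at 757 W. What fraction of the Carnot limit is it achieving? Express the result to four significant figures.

COP_actual = Q̇_C/Ẇ = 757.0/164.0 = 4.616.
In absolute terms T_C = 276.48 K and T_H = 297.82 K, so ΔT = 21.33 K.
COP_Carnot = T_C/ΔT = 276.48/21.33 = 12.96.
η_II = COP_actual/COP_Carnot = 4.616/12.96 = 0.3562.

0.3562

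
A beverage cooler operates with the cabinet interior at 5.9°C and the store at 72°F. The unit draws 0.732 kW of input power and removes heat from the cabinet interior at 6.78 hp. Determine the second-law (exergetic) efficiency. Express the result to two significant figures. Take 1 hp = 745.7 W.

Converting, Q̇_C = 6.780 hp = 5.056 kW, so COP_actual = Q̇_C/Ẇ = 5.056/0.7320 = 6.907.
In absolute terms T_C = 279.05 K and T_H = 295.37 K, so ΔT = 16.32 K.
COP_Carnot = T_C/ΔT = 279.05/16.32 = 17.10.
η_II = COP_actual/COP_Carnot = 6.907/17.10 = 0.4040.

0.40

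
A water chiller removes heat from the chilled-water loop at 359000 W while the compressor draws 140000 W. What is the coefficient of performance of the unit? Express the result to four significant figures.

2.564

The first law gives Q̇_H = Q̇_C + Ẇ, so the three rates are Q̇_C = 359000, Q̇_H = 499000, Ẇ = 140000 W.
COP_R = Q̇_C/Ẇ = 359000/140000 = 2.564.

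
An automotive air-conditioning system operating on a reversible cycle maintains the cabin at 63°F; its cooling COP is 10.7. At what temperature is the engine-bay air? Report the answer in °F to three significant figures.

112 °F

COP_R = T_C/(T_H − T_C) gives T_H − T_C = T_C/COP.
With T_C = 290.37 K, T_H = 290.37 × (1 + 1/10.7) = 317.51 K.
Converting, 317.51 K = 111.85°F.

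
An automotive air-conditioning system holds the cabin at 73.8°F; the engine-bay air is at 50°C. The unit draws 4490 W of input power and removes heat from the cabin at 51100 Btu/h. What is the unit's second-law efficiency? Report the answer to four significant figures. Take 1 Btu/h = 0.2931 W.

0.3014

Converting, Q̇_C = 51100 Btu/h = 14980 W, so COP_actual = Q̇_C/Ẇ = 14980/4490 = 3.336.
In absolute terms T_C = 296.37 K and T_H = 323.15 K, so ΔT = 26.78 K.
COP_Carnot = T_C/ΔT = 296.37/26.78 = 11.07.
η_II = COP_actual/COP_Carnot = 3.336/11.07 = 0.3014.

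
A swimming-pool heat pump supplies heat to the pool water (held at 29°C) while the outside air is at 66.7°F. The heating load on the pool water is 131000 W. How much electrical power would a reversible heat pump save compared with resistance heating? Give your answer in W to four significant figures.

126800 W

In absolute terms T_C = 292.43 K and T_H = 302.15 K, so ΔT = 9.722 K.
COP_Carnot = T_H/ΔT = 302.15/9.722 = 31.08.
Resistance heating needs Ẇ_res = Q̇_H = 131000 W; the reversible heat pump needs only Ẇ_hp = Q̇_H/COP = 4215 W.
Saving = 131000 − 4215 = 126800 W.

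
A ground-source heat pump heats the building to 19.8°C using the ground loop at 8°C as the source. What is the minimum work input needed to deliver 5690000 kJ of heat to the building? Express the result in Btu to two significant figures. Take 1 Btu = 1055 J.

In absolute terms T_C = 281.15 K and T_H = 292.95 K, so ΔT = 11.80 K.
The reversible limit is COP_HP = T_H/ΔT = 24.83, so W_min = Q_H/COP = Q_H·ΔT/T_H.
W_min = 5690000 × 11.80/292.95 = 229200 kJ = 217200 Btu.

220000 Btu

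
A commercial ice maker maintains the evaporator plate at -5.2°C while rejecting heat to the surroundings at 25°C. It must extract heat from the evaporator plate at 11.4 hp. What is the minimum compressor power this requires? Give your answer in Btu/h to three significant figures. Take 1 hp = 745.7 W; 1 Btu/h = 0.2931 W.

In absolute terms T_C = 267.95 K and T_H = 298.15 K, so ΔT = 30.20 K.
COP_Carnot = T_C/ΔT = 267.95/30.20 = 8.873.
Ẇ_min = Q̇/COP_Carnot = 11.40/8.873 = 1.285 hp = 3269 Btu/h.

3270 Btu/h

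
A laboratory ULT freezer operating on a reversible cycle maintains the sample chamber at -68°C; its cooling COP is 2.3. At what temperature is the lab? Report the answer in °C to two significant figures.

COP_R = T_C/(T_H − T_C) gives T_H − T_C = T_C/COP.
With T_C = 205.15 K, T_H = 205.15 × (1 + 1/2.3) = 294.35 K.
Converting, 294.35 K = 21.20°C.

21 °C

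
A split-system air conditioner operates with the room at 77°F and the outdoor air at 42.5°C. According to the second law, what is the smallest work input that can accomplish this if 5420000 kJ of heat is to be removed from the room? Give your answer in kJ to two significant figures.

320000 kJ

In absolute terms T_C = 298.15 K and T_H = 315.65 K, so ΔT = 17.50 K.
The reversible limit is COP_R = T_C/ΔT = 17.04, so W_min = Q_C/COP = Q_C·ΔT/T_C.
W_min = 5420000 × 17.50/298.15 = 318100 kJ.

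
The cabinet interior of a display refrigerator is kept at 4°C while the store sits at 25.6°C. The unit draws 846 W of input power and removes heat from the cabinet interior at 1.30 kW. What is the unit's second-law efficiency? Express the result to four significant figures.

0.1198

Converting, Q̇_C = 1.300 kW = 1300 W, so COP_actual = Q̇_C/Ẇ = 1300/846.0 = 1.537.
In absolute terms T_C = 277.15 K and T_H = 298.75 K, so ΔT = 21.60 K.
COP_Carnot = T_C/ΔT = 277.15/21.60 = 12.83.
η_II = COP_actual/COP_Carnot = 1.537/12.83 = 0.1198.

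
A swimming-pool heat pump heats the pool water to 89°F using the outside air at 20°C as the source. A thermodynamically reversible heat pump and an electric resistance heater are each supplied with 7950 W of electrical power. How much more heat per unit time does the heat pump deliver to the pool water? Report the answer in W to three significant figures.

In absolute terms T_C = 293.15 K and T_H = 304.82 K, so ΔT = 11.67 K.
COP_Carnot = T_H/ΔT = 304.82/11.67 = 26.13.
The heat pump delivers Q̇_H = COP × Ẇ = 207700 W; the resistance heater delivers Ẇ = 7950 W.
Extra = (COP − 1)·Ẇ = 199800 W.

200000 W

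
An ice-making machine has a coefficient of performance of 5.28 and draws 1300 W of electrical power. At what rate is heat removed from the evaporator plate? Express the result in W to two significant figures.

6900 W

Q̇_C = COP × Ẇ = 5.28 × 1300 = 6864 W.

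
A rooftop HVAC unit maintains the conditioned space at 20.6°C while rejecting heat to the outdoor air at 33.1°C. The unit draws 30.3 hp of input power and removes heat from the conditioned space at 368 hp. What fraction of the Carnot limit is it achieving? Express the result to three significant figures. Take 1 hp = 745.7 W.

COP_actual = Q̇_C/Ẇ = 368.0/30.30 = 12.15.
In absolute terms T_C = 293.75 K and T_H = 306.25 K, so ΔT = 12.50 K.
COP_Carnot = T_C/ΔT = 293.75/12.50 = 23.50.
η_II = COP_actual/COP_Carnot = 12.15/23.50 = 0.5168.

0.517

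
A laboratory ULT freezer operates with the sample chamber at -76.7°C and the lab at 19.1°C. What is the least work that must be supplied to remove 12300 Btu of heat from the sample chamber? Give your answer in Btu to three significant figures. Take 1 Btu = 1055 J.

In absolute terms T_C = 196.45 K and T_H = 292.25 K, so ΔT = 95.80 K.
The reversible limit is COP_R = T_C/ΔT = 2.051, so W_min = Q_C/COP = Q_C·ΔT/T_C.
W_min = 12300 × 95.80/196.45 = 5998 Btu.

6000 Btu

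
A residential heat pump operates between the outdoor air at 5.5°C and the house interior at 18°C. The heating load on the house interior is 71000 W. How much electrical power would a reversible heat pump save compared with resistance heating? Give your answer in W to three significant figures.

In absolute terms T_C = 278.65 K and T_H = 291.15 K, so ΔT = 12.50 K.
COP_Carnot = T_H/ΔT = 291.15/12.50 = 23.29.
Resistance heating needs Ẇ_res = Q̇_H = 71000 W; the reversible heat pump needs only Ẇ_hp = Q̇_H/COP = 3048 W.
Saving = 71000 − 3048 = 67950 W.

68000 W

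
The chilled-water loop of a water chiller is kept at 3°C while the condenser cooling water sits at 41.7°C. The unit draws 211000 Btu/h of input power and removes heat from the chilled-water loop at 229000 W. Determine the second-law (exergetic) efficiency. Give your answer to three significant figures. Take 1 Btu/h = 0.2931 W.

Converting, Q̇_C = 229000 W = 781300 Btu/h, so COP_actual = Q̇_C/Ẇ = 781300/211000 = 3.703.
In absolute terms T_C = 276.15 K and T_H = 314.85 K, so ΔT = 38.70 K.
COP_Carnot = T_C/ΔT = 276.15/38.70 = 7.136.
η_II = COP_actual/COP_Carnot = 3.703/7.136 = 0.5189.

0.519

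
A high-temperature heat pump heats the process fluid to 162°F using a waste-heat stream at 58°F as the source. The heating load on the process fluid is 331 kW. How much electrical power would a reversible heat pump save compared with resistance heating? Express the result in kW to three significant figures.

In absolute terms T_C = 287.59 K and T_H = 345.37 K, so ΔT = 57.78 K.
COP_Carnot = T_H/ΔT = 345.37/57.78 = 5.978.
Resistance heating needs Ẇ_res = Q̇_H = 331.0 kW; the reversible heat pump needs only Ẇ_hp = Q̇_H/COP = 55.37 kW.
Saving = 331.0 − 55.37 = 275.6 kW.

276 kW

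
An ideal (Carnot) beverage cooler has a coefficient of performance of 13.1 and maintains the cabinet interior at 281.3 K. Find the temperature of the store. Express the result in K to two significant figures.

COP_R = T_C/(T_H − T_C) gives T_H − T_C = T_C/COP.
With T_C = 281.30 K, T_H = 281.30 × (1 + 1/13.1) = 302.77 K.

300 K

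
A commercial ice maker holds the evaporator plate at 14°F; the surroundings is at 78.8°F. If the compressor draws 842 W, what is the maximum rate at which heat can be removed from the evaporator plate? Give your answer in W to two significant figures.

6200 W

In absolute terms T_C = 263.15 K and T_H = 299.15 K, so ΔT = 36.00 K.
COP_Carnot = T_C/ΔT = 263.15/36.00 = 7.310.
Q̇_max = COP_Carnot × Ẇ = 7.310 × 842.0 W = 6155 W.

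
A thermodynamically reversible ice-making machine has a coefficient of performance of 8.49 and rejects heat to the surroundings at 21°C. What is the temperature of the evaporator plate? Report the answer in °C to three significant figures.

For a Carnot refrigerator COP_R = T_C/(T_H − T_C), so T_C = COP·T_H/(1 + COP).
With T_H = 294.15 K, T_C = 8.49 × 294.15/9.490 = 263.15 K.
Converting, 263.15 K = -10.00°C.

-10.0 °C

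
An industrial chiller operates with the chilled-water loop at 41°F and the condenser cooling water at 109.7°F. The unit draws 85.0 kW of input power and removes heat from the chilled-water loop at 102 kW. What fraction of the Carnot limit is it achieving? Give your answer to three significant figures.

0.165

COP_actual = Q̇_C/Ẇ = 102.0/85.00 = 1.200.
In absolute terms T_C = 278.15 K and T_H = 316.32 K, so ΔT = 38.17 K.
COP_Carnot = T_C/ΔT = 278.15/38.17 = 7.288.
η_II = COP_actual/COP_Carnot = 1.200/7.288 = 0.1647.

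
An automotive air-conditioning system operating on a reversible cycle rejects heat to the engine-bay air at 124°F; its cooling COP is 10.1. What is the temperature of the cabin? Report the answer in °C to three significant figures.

For a Carnot refrigerator COP_R = T_C/(T_H − T_C), so T_C = COP·T_H/(1 + COP).
With T_H = 324.26 K, T_C = 10.1 × 324.26/11.10 = 295.05 K.
Converting, 295.05 K = 21.90°C.

21.9 °C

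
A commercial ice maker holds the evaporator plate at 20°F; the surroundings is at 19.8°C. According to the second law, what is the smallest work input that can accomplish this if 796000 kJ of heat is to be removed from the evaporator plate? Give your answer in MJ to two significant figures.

79 MJ

In absolute terms T_C = 266.48 K and T_H = 292.95 K, so ΔT = 26.47 K.
The reversible limit is COP_R = T_C/ΔT = 10.07, so W_min = Q_C/COP = Q_C·ΔT/T_C.
W_min = 796000 × 26.47/266.48 = 79060 kJ = 79.06 MJ.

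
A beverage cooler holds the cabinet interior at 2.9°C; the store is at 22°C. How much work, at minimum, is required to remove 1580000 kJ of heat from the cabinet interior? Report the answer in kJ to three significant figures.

In absolute terms T_C = 276.05 K and T_H = 295.15 K, so ΔT = 19.10 K.
The reversible limit is COP_R = T_C/ΔT = 14.45, so W_min = Q_C/COP = Q_C·ΔT/T_C.
W_min = 1580000 × 19.10/276.05 = 109300 kJ.

109000 kJ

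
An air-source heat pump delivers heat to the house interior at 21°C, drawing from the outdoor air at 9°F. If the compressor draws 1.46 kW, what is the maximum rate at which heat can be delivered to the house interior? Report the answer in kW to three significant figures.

12.7 kW

In absolute terms T_C = 260.37 K and T_H = 294.15 K, so ΔT = 33.78 K.
COP_Carnot = T_H/ΔT = 294.15/33.78 = 8.708.
Q̇_max = COP_Carnot × Ẇ = 8.708 × 1.460 kW = 12.71 kW.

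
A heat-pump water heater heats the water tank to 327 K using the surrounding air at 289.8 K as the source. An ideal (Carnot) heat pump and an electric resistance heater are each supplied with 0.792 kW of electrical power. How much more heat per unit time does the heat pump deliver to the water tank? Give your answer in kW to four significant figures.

The reservoir spacing is ΔT = 327 − 289.8 = 37.20 K.
COP_Carnot = T_H/ΔT = 327.00/37.20 = 8.790.
The heat pump delivers Q̇_H = COP × Ẇ = 6.962 kW; the resistance heater delivers Ẇ = 0.7920 kW.
Extra = (COP − 1)·Ẇ = 6.170 kW.

6.170 kW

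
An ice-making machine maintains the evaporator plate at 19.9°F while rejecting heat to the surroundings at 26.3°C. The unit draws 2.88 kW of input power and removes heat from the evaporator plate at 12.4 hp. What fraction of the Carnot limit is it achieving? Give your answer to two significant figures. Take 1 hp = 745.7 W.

Converting, Q̇_C = 12.40 hp = 9.247 kW, so COP_actual = Q̇_C/Ẇ = 9.247/2.880 = 3.211.
In absolute terms T_C = 266.43 K and T_H = 299.45 K, so ΔT = 33.02 K.
COP_Carnot = T_C/ΔT = 266.43/33.02 = 8.068.
η_II = COP_actual/COP_Carnot = 3.211/8.068 = 0.3979.

0.40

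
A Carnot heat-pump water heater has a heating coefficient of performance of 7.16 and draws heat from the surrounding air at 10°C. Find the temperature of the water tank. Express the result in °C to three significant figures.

COP_HP = T_H/(T_H − T_C) rearranges to T_H = COP·T_C/(COP − 1).
With T_C = 283.15 K, T_H = 7.16 × 283.15/6.160 = 329.12 K.
Converting, 329.12 K = 55.97°C.

56.0 °C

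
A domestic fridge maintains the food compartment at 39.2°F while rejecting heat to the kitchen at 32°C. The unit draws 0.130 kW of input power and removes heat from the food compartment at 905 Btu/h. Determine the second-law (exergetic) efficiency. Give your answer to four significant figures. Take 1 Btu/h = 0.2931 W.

0.2061

Converting, Q̇_C = 905.0 Btu/h = 0.2653 kW, so COP_actual = Q̇_C/Ẇ = 0.2653/0.1300 = 2.040.
In absolute terms T_C = 277.15 K and T_H = 305.15 K, so ΔT = 28.00 K.
COP_Carnot = T_C/ΔT = 277.15/28.00 = 9.898.
η_II = COP_actual/COP_Carnot = 2.040/9.898 = 0.2061.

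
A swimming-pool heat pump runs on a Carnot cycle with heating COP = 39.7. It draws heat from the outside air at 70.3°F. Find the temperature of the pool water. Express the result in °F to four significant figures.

83.99 °F

COP_HP = T_H/(T_H − T_C) rearranges to T_H = COP·T_C/(COP − 1).
With T_C = 294.43 K, T_H = 39.7 × 294.43/38.70 = 302.04 K.
Converting, 302.04 K = 83.99°F.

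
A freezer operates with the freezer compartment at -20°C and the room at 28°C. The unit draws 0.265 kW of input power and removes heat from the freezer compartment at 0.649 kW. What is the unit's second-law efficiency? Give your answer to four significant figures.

COP_actual = Q̇_C/Ẇ = 0.6490/0.2650 = 2.449.
In absolute terms T_C = 253.15 K and T_H = 301.15 K, so ΔT = 48.00 K.
COP_Carnot = T_C/ΔT = 253.15/48.00 = 5.274.
η_II = COP_actual/COP_Carnot = 2.449/5.274 = 0.4644.

0.4644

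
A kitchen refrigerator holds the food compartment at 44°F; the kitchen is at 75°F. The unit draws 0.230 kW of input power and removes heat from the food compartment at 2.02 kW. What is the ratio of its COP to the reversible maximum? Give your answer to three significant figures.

COP_actual = Q̇_C/Ẇ = 2.020/0.2300 = 8.783.
In absolute terms T_C = 279.82 K and T_H = 297.04 K, so ΔT = 17.22 K.
COP_Carnot = T_C/ΔT = 279.82/17.22 = 16.25.
η_II = COP_actual/COP_Carnot = 8.783/16.25 = 0.5406.

0.541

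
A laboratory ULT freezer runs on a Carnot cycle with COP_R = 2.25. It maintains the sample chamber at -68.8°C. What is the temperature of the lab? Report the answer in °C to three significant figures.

COP_R = T_C/(T_H − T_C) gives T_H − T_C = T_C/COP.
With T_C = 204.35 K, T_H = 204.35 × (1 + 1/2.25) = 295.17 K.
Converting, 295.17 K = 22.02°C.

22.0 °C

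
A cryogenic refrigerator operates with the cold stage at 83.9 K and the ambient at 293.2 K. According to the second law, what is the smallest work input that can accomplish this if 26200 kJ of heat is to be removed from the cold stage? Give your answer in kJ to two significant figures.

The reservoir spacing is ΔT = 293.2 − 83.9 = 209.3 K.
The reversible limit is COP_R = T_C/ΔT = 0.4009, so W_min = Q_C/COP = Q_C·ΔT/T_C.
W_min = 26200 × 209.3/83.90 = 65360 kJ.

65000 kJ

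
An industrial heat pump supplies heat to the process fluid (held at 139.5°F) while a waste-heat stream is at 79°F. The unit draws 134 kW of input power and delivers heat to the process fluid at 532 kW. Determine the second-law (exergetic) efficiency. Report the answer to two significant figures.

COP_actual = Q̇_H/Ẇ = 532.0/134.0 = 3.970.
In absolute terms T_C = 299.26 K and T_H = 332.87 K, so ΔT = 33.61 K.
COP_Carnot = T_H/ΔT = 332.87/33.61 = 9.904.
η_II = COP_actual/COP_Carnot = 3.970/9.904 = 0.4009.

0.40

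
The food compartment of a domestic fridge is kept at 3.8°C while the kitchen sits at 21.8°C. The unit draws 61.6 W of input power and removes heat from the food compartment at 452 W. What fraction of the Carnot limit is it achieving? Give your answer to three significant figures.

0.477

COP_actual = Q̇_C/Ẇ = 452.0/61.60 = 7.338.
In absolute terms T_C = 276.95 K and T_H = 294.95 K, so ΔT = 18.00 K.
COP_Carnot = T_C/ΔT = 276.95/18.00 = 15.39.
η_II = COP_actual/COP_Carnot = 7.338/15.39 = 0.4769.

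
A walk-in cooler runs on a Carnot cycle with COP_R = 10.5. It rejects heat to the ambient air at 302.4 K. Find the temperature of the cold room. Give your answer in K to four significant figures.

For a Carnot refrigerator COP_R = T_C/(T_H − T_C), so T_C = COP·T_H/(1 + COP).
With T_H = 302.40 K, T_C = 10.5 × 302.40/11.50 = 276.10 K.

276.1 K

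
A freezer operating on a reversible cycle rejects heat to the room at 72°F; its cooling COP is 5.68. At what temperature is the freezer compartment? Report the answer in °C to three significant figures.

For a Carnot refrigerator COP_R = T_C/(T_H − T_C), so T_C = COP·T_H/(1 + COP).
With T_H = 295.37 K, T_C = 5.68 × 295.37/6.680 = 251.15 K.
Converting, 251.15 K = -22.00°C.

-22.0 °C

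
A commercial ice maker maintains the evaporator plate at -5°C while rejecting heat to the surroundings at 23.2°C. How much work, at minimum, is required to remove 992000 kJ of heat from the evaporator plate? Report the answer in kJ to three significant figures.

104000 kJ

In absolute terms T_C = 268.15 K and T_H = 296.35 K, so ΔT = 28.20 K.
The reversible limit is COP_R = T_C/ΔT = 9.509, so W_min = Q_C/COP = Q_C·ΔT/T_C.
W_min = 992000 × 28.20/268.15 = 104300 kJ.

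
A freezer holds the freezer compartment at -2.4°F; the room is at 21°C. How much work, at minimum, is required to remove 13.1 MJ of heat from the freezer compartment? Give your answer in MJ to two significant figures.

2.1 MJ

In absolute terms T_C = 254.04 K and T_H = 294.15 K, so ΔT = 40.11 K.
The reversible limit is COP_R = T_C/ΔT = 6.333, so W_min = Q_C/COP = Q_C·ΔT/T_C.
W_min = 13.10 × 40.11/254.04 = 2.068 MJ.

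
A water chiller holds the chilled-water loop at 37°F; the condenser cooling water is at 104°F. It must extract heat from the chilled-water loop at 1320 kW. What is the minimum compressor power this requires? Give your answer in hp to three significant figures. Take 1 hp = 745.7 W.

In absolute terms T_C = 275.93 K and T_H = 313.15 K, so ΔT = 37.22 K.
COP_Carnot = T_C/ΔT = 275.93/37.22 = 7.413.
Ẇ_min = Q̇/COP_Carnot = 1320/7.413 = 178.1 kW = 238.8 hp.

239 hp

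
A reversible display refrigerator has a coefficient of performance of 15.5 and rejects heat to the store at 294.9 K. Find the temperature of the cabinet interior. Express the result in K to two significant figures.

280 K

For a Carnot refrigerator COP_R = T_C/(T_H − T_C), so T_C = COP·T_H/(1 + COP).
With T_H = 294.90 K, T_C = 15.5 × 294.90/16.50 = 277.03 K.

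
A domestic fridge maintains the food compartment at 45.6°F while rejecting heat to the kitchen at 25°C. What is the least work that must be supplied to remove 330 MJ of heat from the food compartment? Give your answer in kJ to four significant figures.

In absolute terms T_C = 280.71 K and T_H = 298.15 K, so ΔT = 17.44 K.
The reversible limit is COP_R = T_C/ΔT = 16.09, so W_min = Q_C/COP = Q_C·ΔT/T_C.
W_min = 330.0 × 17.44/280.71 = 20.51 MJ = 20510 kJ.

20510 kJ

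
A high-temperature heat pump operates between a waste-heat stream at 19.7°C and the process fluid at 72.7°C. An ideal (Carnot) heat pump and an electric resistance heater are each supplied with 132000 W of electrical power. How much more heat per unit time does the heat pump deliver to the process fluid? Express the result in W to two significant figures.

730000 W

In absolute terms T_C = 292.85 K and T_H = 345.85 K, so ΔT = 53.00 K.
COP_Carnot = T_H/ΔT = 345.85/53.00 = 6.525.
The heat pump delivers Q̇_H = COP × Ẇ = 861400 W; the resistance heater delivers Ẇ = 132000 W.
Extra = (COP − 1)·Ẇ = 729400 W.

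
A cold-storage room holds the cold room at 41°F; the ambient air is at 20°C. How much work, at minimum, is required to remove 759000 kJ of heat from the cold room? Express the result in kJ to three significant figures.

40900 kJ

In absolute terms T_C = 278.15 K and T_H = 293.15 K, so ΔT = 15.00 K.
The reversible limit is COP_R = T_C/ΔT = 18.54, so W_min = Q_C/COP = Q_C·ΔT/T_C.
W_min = 759000 × 15.00/278.15 = 40930 kJ.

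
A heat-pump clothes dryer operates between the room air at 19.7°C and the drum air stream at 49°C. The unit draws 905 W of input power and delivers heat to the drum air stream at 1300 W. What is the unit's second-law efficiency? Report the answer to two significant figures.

0.13

COP_actual = Q̇_H/Ẇ = 1300/905.0 = 1.436.
In absolute terms T_C = 292.85 K and T_H = 322.15 K, so ΔT = 29.30 K.
COP_Carnot = T_H/ΔT = 322.15/29.30 = 10.99.
η_II = COP_actual/COP_Carnot = 1.436/10.99 = 0.1306.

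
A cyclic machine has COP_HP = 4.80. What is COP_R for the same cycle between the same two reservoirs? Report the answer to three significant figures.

Since Q_H = Q_C + W for any cycle, COP_R = Q_C/W = Q_H/W − 1.
COP_R = 4.80 − 1 = 3.80.

3.80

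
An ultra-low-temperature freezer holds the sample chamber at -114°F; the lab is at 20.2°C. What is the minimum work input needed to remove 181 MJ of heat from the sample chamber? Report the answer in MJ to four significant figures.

95.49 MJ

In absolute terms T_C = 192.04 K and T_H = 293.35 K, so ΔT = 101.3 K.
The reversible limit is COP_R = T_C/ΔT = 1.896, so W_min = Q_C/COP = Q_C·ΔT/T_C.
W_min = 181.0 × 101.3/192.04 = 95.49 MJ.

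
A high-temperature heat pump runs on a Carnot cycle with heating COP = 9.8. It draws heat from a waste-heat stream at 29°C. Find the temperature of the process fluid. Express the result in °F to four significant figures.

COP_HP = T_H/(T_H − T_C) rearranges to T_H = COP·T_C/(COP − 1).
With T_C = 302.15 K, T_H = 9.8 × 302.15/8.800 = 336.49 K.
Converting, 336.49 K = 146.00°F.

146.0 °F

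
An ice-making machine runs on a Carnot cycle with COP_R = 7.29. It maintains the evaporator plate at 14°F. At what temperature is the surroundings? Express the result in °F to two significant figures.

COP_R = T_C/(T_H − T_C) gives T_H − T_C = T_C/COP.
With T_C = 263.15 K, T_H = 263.15 × (1 + 1/7.29) = 299.25 K.
Converting, 299.25 K = 78.98°F.

79 °F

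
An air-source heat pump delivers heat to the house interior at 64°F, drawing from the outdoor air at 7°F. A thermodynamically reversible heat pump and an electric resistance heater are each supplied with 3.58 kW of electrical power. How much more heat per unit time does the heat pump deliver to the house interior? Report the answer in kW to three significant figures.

In absolute terms T_C = 259.26 K and T_H = 290.93 K, so ΔT = 31.67 K.
COP_Carnot = T_H/ΔT = 290.93/31.67 = 9.187.
The heat pump delivers Q̇_H = COP × Ẇ = 32.89 kW; the resistance heater delivers Ẇ = 3.580 kW.
Extra = (COP − 1)·Ẇ = 29.31 kW.

29.3 kW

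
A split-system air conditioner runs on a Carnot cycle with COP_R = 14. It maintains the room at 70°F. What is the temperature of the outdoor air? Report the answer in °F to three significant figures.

COP_R = T_C/(T_H − T_C) gives T_H − T_C = T_C/COP.
With T_C = 294.26 K, T_H = 294.26 × (1 + 1/14) = 315.28 K.
Converting, 315.28 K = 107.83°F.

108 °F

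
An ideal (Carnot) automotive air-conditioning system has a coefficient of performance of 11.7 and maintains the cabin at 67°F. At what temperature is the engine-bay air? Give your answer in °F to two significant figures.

COP_R = T_C/(T_H − T_C) gives T_H − T_C = T_C/COP.
With T_C = 292.59 K, T_H = 292.59 × (1 + 1/11.7) = 317.60 K.
Converting, 317.60 K = 112.01°F.

110 °F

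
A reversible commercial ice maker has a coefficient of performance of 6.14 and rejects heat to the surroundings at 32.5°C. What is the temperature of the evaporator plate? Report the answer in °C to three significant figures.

For a Carnot refrigerator COP_R = T_C/(T_H − T_C), so T_C = COP·T_H/(1 + COP).
With T_H = 305.65 K, T_C = 6.14 × 305.65/7.140 = 262.84 K.
Converting, 262.84 K = -10.31°C.

-10.3 °C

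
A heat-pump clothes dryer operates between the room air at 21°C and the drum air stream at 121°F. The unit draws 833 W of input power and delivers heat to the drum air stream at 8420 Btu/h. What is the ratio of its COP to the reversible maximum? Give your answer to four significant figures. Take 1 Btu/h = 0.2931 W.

Converting, Q̇_H = 8420 Btu/h = 2468 W, so COP_actual = Q̇_H/Ẇ = 2468/833.0 = 2.963.
In absolute terms T_C = 294.15 K and T_H = 322.59 K, so ΔT = 28.44 K.
COP_Carnot = T_H/ΔT = 322.59/28.44 = 11.34.
η_II = COP_actual/COP_Carnot = 2.963/11.34 = 0.2612.

0.2612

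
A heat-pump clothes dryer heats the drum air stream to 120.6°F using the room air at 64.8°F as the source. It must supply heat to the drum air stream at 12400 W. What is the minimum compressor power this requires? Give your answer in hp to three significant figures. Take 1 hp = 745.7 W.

1.60 hp

In absolute terms T_C = 291.37 K and T_H = 322.37 K, so ΔT = 31.00 K.
COP_Carnot = T_H/ΔT = 322.37/31.00 = 10.40.
Ẇ_min = Q̇/COP_Carnot = 12400/10.40 = 1192 W = 1.599 hp.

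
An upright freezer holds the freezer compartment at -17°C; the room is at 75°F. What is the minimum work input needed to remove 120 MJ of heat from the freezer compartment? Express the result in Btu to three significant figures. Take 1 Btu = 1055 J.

18200 Btu

In absolute terms T_C = 256.15 K and T_H = 297.04 K, so ΔT = 40.89 K.
The reversible limit is COP_R = T_C/ΔT = 6.265, so W_min = Q_C/COP = Q_C·ΔT/T_C.
W_min = 120.0 × 40.89/256.15 = 19.16 MJ = 18160 Btu.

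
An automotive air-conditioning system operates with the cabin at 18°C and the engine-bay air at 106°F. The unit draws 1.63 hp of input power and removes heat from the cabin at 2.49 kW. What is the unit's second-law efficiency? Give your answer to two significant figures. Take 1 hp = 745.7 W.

0.16

Converting, Q̇_C = 2.490 kW = 3.339 hp, so COP_actual = Q̇_C/Ẇ = 3.339/1.630 = 2.049.
In absolute terms T_C = 291.15 K and T_H = 314.26 K, so ΔT = 23.11 K.
COP_Carnot = T_C/ΔT = 291.15/23.11 = 12.60.
η_II = COP_actual/COP_Carnot = 2.049/12.60 = 0.1626.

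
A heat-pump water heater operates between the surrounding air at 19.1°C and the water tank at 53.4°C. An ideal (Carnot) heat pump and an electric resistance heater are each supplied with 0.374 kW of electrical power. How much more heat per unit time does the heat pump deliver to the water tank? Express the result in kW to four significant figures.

In absolute terms T_C = 292.25 K and T_H = 326.55 K, so ΔT = 34.30 K.
COP_Carnot = T_H/ΔT = 326.55/34.30 = 9.520.
The heat pump delivers Q̇_H = COP × Ẇ = 3.561 kW; the resistance heater delivers Ẇ = 0.3740 kW.
Extra = (COP − 1)·Ẇ = 3.187 kW.

3.187 kW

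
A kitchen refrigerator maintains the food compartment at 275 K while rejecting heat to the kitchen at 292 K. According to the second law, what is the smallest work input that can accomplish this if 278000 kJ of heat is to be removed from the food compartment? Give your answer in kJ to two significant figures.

The reservoir spacing is ΔT = 292 − 275 = 17.00 K.
The reversible limit is COP_R = T_C/ΔT = 16.18, so W_min = Q_C/COP = Q_C·ΔT/T_C.
W_min = 278000 × 17.00/275.00 = 17190 kJ.

17000 kJ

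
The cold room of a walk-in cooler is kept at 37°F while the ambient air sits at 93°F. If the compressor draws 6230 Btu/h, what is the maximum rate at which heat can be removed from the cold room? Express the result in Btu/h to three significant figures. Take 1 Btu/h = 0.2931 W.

55300 Btu/h

In absolute terms T_C = 275.93 K and T_H = 307.04 K, so ΔT = 31.11 K.
COP_Carnot = T_C/ΔT = 275.93/31.11 = 8.869.
Q̇_max = COP_Carnot × Ẇ = 8.869 × 6230 Btu/h = 55250 Btu/h.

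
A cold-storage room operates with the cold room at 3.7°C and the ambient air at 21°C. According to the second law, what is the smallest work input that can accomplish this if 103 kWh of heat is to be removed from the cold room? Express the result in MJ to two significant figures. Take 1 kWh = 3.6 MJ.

In absolute terms T_C = 276.85 K and T_H = 294.15 K, so ΔT = 17.30 K.
The reversible limit is COP_R = T_C/ΔT = 16.00, so W_min = Q_C/COP = Q_C·ΔT/T_C.
W_min = 103.0 × 17.30/276.85 = 6.436 kWh = 23.17 MJ.

23 MJ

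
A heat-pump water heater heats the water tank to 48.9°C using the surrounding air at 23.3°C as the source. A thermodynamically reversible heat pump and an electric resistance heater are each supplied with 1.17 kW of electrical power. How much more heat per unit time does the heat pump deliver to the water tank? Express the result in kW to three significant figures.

13.5 kW

In absolute terms T_C = 296.45 K and T_H = 322.05 K, so ΔT = 25.60 K.
COP_Carnot = T_H/ΔT = 322.05/25.60 = 12.58.
The heat pump delivers Q̇_H = COP × Ẇ = 14.72 kW; the resistance heater delivers Ẇ = 1.170 kW.
Extra = (COP − 1)·Ẇ = 13.55 kW.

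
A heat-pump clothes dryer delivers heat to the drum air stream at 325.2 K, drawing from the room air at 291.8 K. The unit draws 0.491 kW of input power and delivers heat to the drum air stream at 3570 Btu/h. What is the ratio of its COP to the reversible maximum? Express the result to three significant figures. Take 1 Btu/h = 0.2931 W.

0.219

Converting, Q̇_H = 3570 Btu/h = 1.046 kW, so COP_actual = Q̇_H/Ẇ = 1.046/0.4910 = 2.131.
The reservoir spacing is ΔT = 325.2 − 291.8 = 33.40 K.
COP_Carnot = T_H/ΔT = 325.20/33.40 = 9.737.
η_II = COP_actual/COP_Carnot = 2.131/9.737 = 0.2189.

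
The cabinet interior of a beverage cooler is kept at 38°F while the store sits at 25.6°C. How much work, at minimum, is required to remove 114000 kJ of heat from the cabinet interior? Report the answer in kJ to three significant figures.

In absolute terms T_C = 276.48 K and T_H = 298.75 K, so ΔT = 22.27 K.
The reversible limit is COP_R = T_C/ΔT = 12.42, so W_min = Q_C/COP = Q_C·ΔT/T_C.
W_min = 114000 × 22.27/276.48 = 9181 kJ.

9180 kJ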